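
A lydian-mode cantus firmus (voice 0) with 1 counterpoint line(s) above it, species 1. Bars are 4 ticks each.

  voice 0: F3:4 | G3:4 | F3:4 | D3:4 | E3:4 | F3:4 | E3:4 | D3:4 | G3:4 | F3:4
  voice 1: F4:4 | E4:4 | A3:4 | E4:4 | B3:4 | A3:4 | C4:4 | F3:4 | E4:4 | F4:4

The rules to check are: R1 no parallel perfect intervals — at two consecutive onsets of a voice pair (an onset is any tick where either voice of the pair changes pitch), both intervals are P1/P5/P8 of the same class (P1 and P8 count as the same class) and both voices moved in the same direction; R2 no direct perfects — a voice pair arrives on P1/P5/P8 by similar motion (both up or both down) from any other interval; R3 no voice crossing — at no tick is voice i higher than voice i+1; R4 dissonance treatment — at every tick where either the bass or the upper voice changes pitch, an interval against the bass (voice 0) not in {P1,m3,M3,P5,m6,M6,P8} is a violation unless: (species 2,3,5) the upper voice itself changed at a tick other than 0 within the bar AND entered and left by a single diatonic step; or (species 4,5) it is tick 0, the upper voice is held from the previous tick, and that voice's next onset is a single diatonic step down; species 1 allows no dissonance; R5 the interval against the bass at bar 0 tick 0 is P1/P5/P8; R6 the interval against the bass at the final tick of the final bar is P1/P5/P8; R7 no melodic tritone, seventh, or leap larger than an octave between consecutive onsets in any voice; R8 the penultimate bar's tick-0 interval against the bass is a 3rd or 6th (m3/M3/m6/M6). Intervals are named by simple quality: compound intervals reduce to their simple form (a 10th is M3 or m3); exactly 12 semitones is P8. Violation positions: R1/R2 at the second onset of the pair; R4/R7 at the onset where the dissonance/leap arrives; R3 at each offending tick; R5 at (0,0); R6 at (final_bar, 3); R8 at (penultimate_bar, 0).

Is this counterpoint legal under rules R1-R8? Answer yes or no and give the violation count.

No (2 violations)

bar 0: v0=F3 v1=F4 (P8)
bar 1: v0=G3 v1=E4 (M6)
bar 2: v0=F3 v1=A3 (M3)
bar 3: v0=D3 v1=E4 (M2)
bar 4: v0=E3 v1=B3 (P5)
bar 5: v0=F3 v1=A3 (M3)
bar 6: v0=E3 v1=C4 (m6)
bar 7: v0=D3 v1=F3 (m3)
bar 8: v0=G3 v1=E4 (M6)
bar 9: v0=F3 v1=F4 (P8)
  R4 @ bar3.0: D3/E4 M2 untreated
  R7 @ bar8.0: F3->E4 leap 11st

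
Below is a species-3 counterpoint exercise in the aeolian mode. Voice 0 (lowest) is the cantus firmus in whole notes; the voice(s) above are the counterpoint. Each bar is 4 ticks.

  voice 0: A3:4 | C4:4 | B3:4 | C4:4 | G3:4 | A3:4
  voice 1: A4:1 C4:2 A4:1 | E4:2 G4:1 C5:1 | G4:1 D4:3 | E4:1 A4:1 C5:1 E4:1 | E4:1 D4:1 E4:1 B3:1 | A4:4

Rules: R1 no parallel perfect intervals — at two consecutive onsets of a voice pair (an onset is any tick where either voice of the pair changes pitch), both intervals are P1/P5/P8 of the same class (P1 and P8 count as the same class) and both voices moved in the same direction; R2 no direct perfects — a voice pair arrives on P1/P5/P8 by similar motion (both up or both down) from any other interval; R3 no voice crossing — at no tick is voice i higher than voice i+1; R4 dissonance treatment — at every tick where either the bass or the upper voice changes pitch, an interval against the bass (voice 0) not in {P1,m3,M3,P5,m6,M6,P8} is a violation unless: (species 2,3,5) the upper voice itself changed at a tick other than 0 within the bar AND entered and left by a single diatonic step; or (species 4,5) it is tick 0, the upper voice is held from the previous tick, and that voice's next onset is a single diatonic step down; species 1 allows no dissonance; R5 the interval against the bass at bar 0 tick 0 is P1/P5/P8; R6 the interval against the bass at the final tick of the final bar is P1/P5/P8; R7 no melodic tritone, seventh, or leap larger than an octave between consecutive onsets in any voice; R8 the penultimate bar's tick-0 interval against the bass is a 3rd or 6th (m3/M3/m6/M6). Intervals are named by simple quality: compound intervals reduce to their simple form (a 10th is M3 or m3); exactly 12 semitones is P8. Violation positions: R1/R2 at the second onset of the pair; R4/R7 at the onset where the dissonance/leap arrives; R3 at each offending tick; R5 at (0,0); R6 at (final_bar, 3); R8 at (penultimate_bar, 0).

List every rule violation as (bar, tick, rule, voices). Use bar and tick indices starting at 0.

bar 0: v0=A3 v1=A4 downbeat P8
bar 1: v0=C4 v1=E4 downbeat M3
bar 2: v0=B3 v1=G4 downbeat m6
bar 3: v0=C4 v1=E4 downbeat M3
bar 4: v0=G3 v1=E4 downbeat M6
bar 5: v0=A3 v1=A4 downbeat P8
  -> R2 @ bar 5 tick 0 v(0, 1): G3/B3 M3 -> A3/A4 P8 similar
  -> R7 @ bar 5 tick 0 v(1,): B3->A4 leap 10st

(5, 0, R2, (0, 1))
(5, 0, R7, (1,))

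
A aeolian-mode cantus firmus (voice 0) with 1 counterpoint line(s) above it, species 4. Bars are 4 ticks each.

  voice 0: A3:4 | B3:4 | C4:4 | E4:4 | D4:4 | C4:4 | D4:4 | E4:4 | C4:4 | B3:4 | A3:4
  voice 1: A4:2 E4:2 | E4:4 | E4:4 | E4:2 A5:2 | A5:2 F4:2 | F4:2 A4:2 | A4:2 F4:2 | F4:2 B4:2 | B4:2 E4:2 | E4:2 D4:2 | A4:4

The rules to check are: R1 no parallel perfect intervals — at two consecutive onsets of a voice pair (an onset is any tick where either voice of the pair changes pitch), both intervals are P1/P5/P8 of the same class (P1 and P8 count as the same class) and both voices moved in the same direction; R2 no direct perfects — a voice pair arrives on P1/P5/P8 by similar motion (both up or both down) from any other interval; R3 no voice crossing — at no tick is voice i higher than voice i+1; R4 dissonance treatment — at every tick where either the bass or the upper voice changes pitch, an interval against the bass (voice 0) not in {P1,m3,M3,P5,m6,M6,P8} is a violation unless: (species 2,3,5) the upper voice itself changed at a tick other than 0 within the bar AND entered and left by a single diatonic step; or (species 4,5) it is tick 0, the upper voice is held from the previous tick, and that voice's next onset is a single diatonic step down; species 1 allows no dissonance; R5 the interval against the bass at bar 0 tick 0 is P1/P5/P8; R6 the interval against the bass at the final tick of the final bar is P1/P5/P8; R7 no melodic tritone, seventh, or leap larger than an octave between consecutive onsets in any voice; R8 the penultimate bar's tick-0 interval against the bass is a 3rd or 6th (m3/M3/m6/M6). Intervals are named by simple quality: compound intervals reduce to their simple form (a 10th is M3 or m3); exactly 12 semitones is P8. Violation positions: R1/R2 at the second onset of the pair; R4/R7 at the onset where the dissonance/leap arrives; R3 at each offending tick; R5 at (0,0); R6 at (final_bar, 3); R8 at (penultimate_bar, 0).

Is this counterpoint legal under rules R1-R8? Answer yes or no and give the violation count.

No (9 violations)

bar 0: v0=A3 v1=A4 (P8)
bar 1: v0=B3 v1=E4 (P4)
bar 2: v0=C4 v1=E4 (M3)
bar 3: v0=E4 v1=E4 (P1)
bar 4: v0=D4 v1=A5 (P5)
bar 5: v0=C4 v1=F4 (P4)
bar 6: v0=D4 v1=A4 (P5)
bar 7: v0=E4 v1=F4 (m2)
bar 8: v0=C4 v1=B4 (M7)
bar 9: v0=B3 v1=E4 (P4)
bar 10: v0=A3 v1=A4 (P8)
  R4 @ bar1.0: B3/E4 P4 untreated
  R4 @ bar3.2: E4/A5 P4 untreated
  R7 @ bar3.2: E4->A5 leap 17st
  R7 @ bar4.2: A5->F4 leap 16st
  R4 @ bar5.0: C4/F4 P4 untreated
  R4 @ bar7.0: E4/F4 m2 untreated
  R7 @ bar7.2: F4->B4 leap 6st
  R4 @ bar8.0: C4/B4 M7 untreated
  R8 @ bar9.0: penult P4 not 3rd/6th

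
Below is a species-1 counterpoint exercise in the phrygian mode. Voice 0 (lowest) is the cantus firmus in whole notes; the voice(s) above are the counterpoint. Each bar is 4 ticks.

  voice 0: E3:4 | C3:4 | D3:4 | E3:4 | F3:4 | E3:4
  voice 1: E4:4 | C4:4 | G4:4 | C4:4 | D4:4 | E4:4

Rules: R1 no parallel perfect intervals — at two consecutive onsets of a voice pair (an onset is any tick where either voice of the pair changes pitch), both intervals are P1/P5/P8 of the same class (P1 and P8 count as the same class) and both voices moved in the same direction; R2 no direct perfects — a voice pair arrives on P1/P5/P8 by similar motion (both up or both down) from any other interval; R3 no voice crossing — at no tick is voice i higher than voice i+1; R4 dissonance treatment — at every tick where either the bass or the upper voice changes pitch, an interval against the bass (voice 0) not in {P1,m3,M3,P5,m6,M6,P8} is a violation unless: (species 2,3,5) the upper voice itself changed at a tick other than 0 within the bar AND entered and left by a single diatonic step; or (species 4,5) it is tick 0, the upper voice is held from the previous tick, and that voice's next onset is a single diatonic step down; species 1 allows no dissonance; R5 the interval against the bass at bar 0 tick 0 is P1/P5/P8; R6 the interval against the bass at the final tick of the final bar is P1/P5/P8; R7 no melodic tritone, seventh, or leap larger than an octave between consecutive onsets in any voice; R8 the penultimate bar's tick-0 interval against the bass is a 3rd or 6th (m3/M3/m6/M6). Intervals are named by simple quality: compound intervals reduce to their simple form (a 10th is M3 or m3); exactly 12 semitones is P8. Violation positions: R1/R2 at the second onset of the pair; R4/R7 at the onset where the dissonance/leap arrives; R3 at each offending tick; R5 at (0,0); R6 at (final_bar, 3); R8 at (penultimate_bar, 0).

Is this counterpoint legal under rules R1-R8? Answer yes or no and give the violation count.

bar 0: v0=E3 v1=E4 (P8)
bar 1: v0=C3 v1=C4 (P8)
bar 2: v0=D3 v1=G4 (P4)
bar 3: v0=E3 v1=C4 (m6)
bar 4: v0=F3 v1=D4 (M6)
bar 5: v0=E3 v1=E4 (P8)
  R1 @ bar1.0: E3/E4 P8 -> C3/C4 P8 similar
  R4 @ bar2.0: D3/G4 P4 untreated

No (2 violations)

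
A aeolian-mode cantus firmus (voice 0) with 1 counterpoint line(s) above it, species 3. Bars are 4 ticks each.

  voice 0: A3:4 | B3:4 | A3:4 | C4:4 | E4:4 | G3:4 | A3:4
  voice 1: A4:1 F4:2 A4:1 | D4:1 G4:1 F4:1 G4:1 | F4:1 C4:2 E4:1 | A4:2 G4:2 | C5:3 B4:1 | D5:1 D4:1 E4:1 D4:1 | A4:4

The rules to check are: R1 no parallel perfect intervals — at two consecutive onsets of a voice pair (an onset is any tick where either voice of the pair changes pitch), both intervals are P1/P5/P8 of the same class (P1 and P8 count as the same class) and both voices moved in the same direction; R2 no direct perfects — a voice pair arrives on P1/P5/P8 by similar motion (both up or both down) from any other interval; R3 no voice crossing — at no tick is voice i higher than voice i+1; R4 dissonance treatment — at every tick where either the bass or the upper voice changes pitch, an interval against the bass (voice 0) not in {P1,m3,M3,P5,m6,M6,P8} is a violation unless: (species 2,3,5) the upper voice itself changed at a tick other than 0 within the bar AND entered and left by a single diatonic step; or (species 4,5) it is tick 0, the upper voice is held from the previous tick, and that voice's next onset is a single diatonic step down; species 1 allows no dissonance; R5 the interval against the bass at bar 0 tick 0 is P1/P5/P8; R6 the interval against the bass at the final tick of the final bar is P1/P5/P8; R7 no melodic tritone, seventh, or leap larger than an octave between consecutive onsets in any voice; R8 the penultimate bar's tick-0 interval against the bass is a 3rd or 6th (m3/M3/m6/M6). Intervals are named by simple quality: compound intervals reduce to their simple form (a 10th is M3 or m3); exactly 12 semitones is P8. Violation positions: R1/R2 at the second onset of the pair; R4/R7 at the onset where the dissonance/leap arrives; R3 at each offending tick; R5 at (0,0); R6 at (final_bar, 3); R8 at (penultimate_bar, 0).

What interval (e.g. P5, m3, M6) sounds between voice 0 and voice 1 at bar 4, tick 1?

m6

voice 0=E4 voice 1=C5 -> m6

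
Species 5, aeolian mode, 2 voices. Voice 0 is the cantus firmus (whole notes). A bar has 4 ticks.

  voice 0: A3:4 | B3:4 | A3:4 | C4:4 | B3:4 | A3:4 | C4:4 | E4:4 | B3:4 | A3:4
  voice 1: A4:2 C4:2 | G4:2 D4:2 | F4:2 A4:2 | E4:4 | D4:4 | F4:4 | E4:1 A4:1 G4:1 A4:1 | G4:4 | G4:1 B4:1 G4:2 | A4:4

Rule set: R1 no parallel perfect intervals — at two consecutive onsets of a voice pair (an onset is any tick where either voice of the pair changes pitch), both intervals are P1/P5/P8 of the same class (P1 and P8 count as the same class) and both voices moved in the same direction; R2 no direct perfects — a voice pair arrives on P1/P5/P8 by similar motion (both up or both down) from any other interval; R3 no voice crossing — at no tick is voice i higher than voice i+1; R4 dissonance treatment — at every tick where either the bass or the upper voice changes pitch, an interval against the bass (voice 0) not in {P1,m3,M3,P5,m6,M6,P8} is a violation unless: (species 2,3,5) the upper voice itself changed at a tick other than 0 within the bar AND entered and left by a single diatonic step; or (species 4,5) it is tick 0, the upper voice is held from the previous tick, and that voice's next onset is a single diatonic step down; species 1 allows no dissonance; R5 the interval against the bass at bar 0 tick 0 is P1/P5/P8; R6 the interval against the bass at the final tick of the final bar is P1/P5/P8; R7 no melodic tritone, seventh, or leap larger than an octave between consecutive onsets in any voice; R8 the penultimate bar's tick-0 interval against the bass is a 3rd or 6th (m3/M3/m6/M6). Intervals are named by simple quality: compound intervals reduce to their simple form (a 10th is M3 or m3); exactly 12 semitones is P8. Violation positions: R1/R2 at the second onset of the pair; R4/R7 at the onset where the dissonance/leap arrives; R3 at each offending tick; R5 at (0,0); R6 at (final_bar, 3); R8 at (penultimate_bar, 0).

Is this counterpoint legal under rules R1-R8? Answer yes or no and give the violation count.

bar 0: v0=A3 v1=A4 (P8)
bar 1: v0=B3 v1=G4 (m6)
bar 2: v0=A3 v1=F4 (m6)
bar 3: v0=C4 v1=E4 (M3)
bar 4: v0=B3 v1=D4 (m3)
bar 5: v0=A3 v1=F4 (m6)
bar 6: v0=C4 v1=E4 (M3)
bar 7: v0=E4 v1=G4 (m3)
bar 8: v0=B3 v1=G4 (m6)
bar 9: v0=A3 v1=A4 (P8)

Yes (0 violations)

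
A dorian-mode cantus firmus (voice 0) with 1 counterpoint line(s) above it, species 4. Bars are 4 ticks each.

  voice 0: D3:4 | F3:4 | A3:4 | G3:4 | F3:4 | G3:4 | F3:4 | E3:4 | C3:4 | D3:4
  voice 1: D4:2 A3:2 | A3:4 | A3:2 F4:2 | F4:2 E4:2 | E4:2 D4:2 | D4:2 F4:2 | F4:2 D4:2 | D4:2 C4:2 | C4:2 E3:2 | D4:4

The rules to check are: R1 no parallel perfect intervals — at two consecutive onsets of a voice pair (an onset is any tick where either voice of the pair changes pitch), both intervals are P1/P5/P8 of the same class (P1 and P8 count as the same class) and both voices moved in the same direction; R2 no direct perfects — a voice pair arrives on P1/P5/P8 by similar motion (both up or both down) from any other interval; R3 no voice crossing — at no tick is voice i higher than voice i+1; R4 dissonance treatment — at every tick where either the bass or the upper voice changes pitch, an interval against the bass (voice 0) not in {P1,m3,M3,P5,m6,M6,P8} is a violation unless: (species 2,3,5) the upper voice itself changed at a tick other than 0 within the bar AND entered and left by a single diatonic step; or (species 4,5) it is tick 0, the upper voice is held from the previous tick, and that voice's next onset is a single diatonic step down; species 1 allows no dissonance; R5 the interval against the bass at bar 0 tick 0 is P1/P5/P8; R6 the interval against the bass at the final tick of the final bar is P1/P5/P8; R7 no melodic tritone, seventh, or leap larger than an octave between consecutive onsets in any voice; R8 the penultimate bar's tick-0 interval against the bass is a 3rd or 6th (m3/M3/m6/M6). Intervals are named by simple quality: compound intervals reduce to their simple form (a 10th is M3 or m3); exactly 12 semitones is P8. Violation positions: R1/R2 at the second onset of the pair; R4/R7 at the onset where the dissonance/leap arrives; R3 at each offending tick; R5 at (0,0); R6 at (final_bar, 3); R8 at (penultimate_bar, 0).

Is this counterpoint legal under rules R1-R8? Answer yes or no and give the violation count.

No (4 violations)

bar 0: v0=D3 v1=D4 (P8)
bar 1: v0=F3 v1=A3 (M3)
bar 2: v0=A3 v1=A3 (P1)
bar 3: v0=G3 v1=F4 (m7)
bar 4: v0=F3 v1=E4 (M7)
bar 5: v0=G3 v1=D4 (P5)
bar 6: v0=F3 v1=F4 (P8)
bar 7: v0=E3 v1=D4 (m7)
bar 8: v0=C3 v1=C4 (P8)
bar 9: v0=D3 v1=D4 (P8)
  R4 @ bar5.2: G3/F4 m7 untreated
  R8 @ bar8.0: penult P8 not 3rd/6th
  R2 @ bar9.0: C3/E3 M3 -> D3/D4 P8 similar
  R7 @ bar9.0: E3->D4 leap 10st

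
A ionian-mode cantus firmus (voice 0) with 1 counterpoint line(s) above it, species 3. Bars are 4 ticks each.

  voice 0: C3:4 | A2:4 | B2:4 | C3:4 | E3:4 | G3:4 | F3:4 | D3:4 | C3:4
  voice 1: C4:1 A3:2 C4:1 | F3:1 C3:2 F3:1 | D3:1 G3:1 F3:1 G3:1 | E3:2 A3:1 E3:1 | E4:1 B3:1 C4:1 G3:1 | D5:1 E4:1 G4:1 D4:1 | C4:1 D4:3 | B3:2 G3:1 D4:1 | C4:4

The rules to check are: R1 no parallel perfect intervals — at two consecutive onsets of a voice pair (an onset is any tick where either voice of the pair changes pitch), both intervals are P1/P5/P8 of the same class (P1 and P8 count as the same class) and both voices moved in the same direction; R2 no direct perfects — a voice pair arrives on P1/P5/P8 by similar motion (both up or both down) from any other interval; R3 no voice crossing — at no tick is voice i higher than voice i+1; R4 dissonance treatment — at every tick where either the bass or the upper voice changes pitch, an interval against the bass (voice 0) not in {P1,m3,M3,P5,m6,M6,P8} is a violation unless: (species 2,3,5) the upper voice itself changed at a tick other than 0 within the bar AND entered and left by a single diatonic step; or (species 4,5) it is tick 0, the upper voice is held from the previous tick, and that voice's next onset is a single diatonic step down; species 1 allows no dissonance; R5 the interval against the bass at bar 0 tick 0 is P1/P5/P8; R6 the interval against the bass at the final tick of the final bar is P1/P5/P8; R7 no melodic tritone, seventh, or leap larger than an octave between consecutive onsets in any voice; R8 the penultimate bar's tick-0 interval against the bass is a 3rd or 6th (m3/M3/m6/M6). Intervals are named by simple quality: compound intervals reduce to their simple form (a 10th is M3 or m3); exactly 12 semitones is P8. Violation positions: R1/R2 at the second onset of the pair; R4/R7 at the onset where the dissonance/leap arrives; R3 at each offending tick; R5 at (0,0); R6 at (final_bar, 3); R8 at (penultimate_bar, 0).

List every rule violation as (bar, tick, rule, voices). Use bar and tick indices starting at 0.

(4, 0, R2, (0, 1))
(5, 0, R2, (0, 1))
(5, 0, R7, (1,))
(5, 1, R7, (1,))
(6, 0, R1, (0, 1))
(7, 2, R4, (0, 1))
(8, 0, R1, (0, 1))

bar 0: v0=C3 v1=C4 downbeat P8
bar 1: v0=A2 v1=F3 downbeat m6
bar 2: v0=B2 v1=D3 downbeat m3
bar 3: v0=C3 v1=E3 downbeat M3
bar 4: v0=E3 v1=E4 downbeat P8
bar 5: v0=G3 v1=D5 downbeat P5
bar 6: v0=F3 v1=C4 downbeat P5
bar 7: v0=D3 v1=B3 downbeat M6
bar 8: v0=C3 v1=C4 downbeat P8
  -> R2 @ bar 4 tick 0 v(0, 1): C3/E3 M3 -> E3/E4 P8 similar
  -> R2 @ bar 5 tick 0 v(0, 1): E3/G3 m3 -> G3/D5 P5 similar
  -> R7 @ bar 5 tick 0 v(1,): G3->D5 leap 19st
  -> R7 @ bar 5 tick 1 v(1,): D5->E4 leap 10st
  -> R1 @ bar 6 tick 0 v(0, 1): G3/D4 P5 -> F3/C4 P5 similar
  -> R4 @ bar 7 tick 2 v(0, 1): D3/G3 P4 untreated
  -> R1 @ bar 8 tick 0 v(0, 1): D3/D4 P8 -> C3/C4 P8 similar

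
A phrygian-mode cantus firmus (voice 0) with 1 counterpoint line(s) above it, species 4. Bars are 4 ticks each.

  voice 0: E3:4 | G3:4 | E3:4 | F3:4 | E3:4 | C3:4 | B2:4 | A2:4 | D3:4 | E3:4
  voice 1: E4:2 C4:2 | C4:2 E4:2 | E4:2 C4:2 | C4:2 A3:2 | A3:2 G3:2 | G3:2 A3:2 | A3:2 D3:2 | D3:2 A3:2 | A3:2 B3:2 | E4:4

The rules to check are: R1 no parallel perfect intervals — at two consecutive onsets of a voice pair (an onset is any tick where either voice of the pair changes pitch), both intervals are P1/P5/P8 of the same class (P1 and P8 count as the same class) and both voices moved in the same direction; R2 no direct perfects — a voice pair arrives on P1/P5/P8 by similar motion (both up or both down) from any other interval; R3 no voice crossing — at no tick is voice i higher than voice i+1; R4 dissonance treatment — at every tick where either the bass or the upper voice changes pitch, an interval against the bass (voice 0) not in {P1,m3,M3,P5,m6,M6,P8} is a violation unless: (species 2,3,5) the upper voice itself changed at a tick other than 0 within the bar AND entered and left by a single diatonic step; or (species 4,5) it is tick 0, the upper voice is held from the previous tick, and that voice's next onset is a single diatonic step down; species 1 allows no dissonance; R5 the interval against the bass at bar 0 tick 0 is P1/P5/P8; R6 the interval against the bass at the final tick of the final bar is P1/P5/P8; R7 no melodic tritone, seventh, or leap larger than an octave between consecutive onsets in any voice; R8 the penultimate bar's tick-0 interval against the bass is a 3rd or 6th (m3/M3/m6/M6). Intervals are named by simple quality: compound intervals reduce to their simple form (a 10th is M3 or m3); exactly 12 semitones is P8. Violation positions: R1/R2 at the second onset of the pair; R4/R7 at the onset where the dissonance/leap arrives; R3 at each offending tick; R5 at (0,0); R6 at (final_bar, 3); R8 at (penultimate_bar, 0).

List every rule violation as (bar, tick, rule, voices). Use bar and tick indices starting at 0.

(1, 0, R4, (0, 1))
(6, 0, R4, (0, 1))
(7, 0, R4, (0, 1))
(8, 0, R8, (0, 1))
(9, 0, R2, (0, 1))

bar 0: v0=E3 v1=E4 downbeat P8
bar 1: v0=G3 v1=C4 downbeat P4
bar 2: v0=E3 v1=E4 downbeat P8
bar 3: v0=F3 v1=C4 downbeat P5
bar 4: v0=E3 v1=A3 downbeat P4
bar 5: v0=C3 v1=G3 downbeat P5
bar 6: v0=B2 v1=A3 downbeat m7
bar 7: v0=A2 v1=D3 downbeat P4
bar 8: v0=D3 v1=A3 downbeat P5
bar 9: v0=E3 v1=E4 downbeat P8
  -> R4 @ bar 1 tick 0 v(0, 1): G3/C4 P4 untreated
  -> R4 @ bar 6 tick 0 v(0, 1): B2/A3 m7 untreated
  -> R4 @ bar 7 tick 0 v(0, 1): A2/D3 P4 untreated
  -> R8 @ bar 8 tick 0 v(0, 1): penult P5 not 3rd/6th
  -> R2 @ bar 9 tick 0 v(0, 1): D3/B3 M6 -> E3/E4 P8 similar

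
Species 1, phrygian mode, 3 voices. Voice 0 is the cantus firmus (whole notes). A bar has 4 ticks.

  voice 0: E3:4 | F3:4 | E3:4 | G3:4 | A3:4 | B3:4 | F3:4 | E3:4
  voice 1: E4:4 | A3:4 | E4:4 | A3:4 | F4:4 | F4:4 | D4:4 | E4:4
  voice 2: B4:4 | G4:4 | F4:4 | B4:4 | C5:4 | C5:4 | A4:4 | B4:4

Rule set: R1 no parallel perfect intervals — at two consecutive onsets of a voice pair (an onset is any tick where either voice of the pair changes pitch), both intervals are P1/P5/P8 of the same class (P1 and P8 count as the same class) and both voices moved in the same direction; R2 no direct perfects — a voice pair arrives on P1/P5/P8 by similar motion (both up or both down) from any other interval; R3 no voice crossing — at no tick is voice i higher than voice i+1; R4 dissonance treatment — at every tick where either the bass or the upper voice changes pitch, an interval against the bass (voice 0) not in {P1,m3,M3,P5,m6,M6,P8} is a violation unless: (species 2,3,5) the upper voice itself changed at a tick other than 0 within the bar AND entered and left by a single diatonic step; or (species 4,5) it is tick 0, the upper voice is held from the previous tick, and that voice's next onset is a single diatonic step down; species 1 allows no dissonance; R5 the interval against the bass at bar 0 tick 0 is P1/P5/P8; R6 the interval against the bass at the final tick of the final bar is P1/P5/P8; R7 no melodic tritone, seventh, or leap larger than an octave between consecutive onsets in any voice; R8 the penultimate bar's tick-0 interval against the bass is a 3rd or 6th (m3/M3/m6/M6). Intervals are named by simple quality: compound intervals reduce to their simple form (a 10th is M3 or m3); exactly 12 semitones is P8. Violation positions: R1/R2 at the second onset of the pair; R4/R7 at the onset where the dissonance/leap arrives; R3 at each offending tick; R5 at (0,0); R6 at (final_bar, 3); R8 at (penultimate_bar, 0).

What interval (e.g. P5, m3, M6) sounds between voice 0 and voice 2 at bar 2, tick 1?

m2

voice 0=E3 voice 2=F4 -> m2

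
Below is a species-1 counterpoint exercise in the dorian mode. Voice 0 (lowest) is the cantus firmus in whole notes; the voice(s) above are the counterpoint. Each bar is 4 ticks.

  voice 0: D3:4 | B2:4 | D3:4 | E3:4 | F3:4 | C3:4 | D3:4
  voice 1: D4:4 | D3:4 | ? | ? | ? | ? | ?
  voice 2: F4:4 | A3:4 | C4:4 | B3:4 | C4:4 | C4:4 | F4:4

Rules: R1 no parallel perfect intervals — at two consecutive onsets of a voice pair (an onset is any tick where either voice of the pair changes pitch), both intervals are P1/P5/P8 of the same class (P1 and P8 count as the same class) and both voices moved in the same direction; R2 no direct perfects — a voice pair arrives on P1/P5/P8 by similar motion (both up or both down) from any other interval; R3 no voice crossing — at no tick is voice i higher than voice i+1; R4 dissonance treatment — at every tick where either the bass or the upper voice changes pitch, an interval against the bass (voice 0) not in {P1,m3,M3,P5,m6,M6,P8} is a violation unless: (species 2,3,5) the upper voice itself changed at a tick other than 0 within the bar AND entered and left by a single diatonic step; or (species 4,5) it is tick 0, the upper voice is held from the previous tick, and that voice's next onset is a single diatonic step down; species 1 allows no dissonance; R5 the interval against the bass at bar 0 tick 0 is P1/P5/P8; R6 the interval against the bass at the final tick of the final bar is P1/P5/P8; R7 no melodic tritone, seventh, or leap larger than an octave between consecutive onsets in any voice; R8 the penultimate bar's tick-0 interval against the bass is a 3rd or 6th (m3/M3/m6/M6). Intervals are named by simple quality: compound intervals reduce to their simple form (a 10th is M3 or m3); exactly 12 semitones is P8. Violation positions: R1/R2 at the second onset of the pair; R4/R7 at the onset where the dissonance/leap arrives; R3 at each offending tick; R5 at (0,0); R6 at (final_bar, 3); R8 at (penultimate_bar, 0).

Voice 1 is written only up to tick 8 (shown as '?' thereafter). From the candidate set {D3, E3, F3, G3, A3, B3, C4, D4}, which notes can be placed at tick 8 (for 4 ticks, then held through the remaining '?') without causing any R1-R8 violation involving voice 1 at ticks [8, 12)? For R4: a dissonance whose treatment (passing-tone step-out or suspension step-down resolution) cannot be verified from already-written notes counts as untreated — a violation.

D3: legal
E3: violates R4
F3: violates R1
G3: violates R4
A3: violates R2
B3: legal
C4: violates R2,R4,R7
D4: violates R2,R3

{B3, D3}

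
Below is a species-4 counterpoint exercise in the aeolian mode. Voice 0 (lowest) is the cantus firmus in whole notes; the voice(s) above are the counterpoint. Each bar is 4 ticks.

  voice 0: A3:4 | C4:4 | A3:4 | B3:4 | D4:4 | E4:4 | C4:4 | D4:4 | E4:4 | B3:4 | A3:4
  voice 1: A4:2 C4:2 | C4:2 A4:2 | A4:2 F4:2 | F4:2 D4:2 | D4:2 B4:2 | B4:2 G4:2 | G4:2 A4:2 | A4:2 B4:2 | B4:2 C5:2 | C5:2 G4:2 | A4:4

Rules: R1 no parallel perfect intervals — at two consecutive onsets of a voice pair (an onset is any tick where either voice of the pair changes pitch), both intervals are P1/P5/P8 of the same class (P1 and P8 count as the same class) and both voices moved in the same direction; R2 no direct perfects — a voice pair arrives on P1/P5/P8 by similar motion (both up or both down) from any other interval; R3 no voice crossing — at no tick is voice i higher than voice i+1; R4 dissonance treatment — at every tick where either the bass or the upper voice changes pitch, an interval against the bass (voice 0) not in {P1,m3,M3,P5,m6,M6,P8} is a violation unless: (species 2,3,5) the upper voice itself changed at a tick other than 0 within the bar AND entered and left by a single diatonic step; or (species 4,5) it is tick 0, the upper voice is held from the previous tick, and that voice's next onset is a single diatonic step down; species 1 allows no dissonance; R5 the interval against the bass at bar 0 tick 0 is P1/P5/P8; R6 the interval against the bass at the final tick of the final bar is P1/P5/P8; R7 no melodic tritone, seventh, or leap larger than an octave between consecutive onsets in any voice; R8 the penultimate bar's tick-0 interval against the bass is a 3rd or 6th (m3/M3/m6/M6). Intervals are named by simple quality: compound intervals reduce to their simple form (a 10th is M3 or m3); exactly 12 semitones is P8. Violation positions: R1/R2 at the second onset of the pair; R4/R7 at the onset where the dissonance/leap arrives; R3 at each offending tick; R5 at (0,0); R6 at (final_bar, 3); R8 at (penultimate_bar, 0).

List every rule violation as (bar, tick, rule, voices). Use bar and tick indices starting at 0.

bar 0: v0=A3 v1=A4 downbeat P8
bar 1: v0=C4 v1=C4 downbeat P1
bar 2: v0=A3 v1=A4 downbeat P8
bar 3: v0=B3 v1=F4 downbeat TT
bar 4: v0=D4 v1=D4 downbeat P1
bar 5: v0=E4 v1=B4 downbeat P5
bar 6: v0=C4 v1=G4 downbeat P5
bar 7: v0=D4 v1=A4 downbeat P5
bar 8: v0=E4 v1=B4 downbeat P5
bar 9: v0=B3 v1=C5 downbeat m2
bar 10: v0=A3 v1=A4 downbeat P8
  -> R4 @ bar 3 tick 0 v(0, 1): B3/F4 TT untreated
  -> R4 @ bar 9 tick 0 v(0, 1): B3/C5 m2 untreated
  -> R8 @ bar 9 tick 0 v(0, 1): penult m2 not 3rd/6th

(3, 0, R4, (0, 1))
(9, 0, R4, (0, 1))
(9, 0, R8, (0, 1))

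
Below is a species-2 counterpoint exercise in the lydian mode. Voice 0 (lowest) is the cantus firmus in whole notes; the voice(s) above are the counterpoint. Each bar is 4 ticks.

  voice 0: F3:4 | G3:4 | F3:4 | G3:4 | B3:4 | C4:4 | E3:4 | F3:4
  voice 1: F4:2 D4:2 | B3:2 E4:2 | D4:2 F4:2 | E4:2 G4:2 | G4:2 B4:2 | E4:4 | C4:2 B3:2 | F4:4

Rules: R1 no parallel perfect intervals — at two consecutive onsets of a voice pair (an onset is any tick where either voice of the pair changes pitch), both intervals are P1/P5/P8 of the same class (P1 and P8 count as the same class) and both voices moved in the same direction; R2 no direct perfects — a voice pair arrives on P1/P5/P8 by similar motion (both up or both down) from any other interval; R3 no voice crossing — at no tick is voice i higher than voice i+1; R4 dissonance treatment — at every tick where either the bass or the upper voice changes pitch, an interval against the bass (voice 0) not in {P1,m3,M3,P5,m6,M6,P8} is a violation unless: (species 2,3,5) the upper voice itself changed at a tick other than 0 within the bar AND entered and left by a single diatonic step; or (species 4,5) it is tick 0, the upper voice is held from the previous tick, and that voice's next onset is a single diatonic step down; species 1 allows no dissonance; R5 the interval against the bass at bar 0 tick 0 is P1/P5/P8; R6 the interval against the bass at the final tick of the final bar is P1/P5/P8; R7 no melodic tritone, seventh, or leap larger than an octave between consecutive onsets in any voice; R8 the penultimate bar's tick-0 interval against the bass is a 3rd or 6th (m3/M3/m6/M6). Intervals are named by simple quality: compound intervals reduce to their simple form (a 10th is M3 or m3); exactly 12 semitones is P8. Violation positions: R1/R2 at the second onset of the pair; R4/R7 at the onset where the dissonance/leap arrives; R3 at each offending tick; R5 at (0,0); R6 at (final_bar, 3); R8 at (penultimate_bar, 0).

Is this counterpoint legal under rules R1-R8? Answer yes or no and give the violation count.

No (2 violations)

bar 0: v0=F3 v1=F4 (P8)
bar 1: v0=G3 v1=B3 (M3)
bar 2: v0=F3 v1=D4 (M6)
bar 3: v0=G3 v1=E4 (M6)
bar 4: v0=B3 v1=G4 (m6)
bar 5: v0=C4 v1=E4 (M3)
bar 6: v0=E3 v1=C4 (m6)
bar 7: v0=F3 v1=F4 (P8)
  R2 @ bar7.0: E3/B3 P5 -> F3/F4 P8 similar
  R7 @ bar7.0: B3->F4 leap 6st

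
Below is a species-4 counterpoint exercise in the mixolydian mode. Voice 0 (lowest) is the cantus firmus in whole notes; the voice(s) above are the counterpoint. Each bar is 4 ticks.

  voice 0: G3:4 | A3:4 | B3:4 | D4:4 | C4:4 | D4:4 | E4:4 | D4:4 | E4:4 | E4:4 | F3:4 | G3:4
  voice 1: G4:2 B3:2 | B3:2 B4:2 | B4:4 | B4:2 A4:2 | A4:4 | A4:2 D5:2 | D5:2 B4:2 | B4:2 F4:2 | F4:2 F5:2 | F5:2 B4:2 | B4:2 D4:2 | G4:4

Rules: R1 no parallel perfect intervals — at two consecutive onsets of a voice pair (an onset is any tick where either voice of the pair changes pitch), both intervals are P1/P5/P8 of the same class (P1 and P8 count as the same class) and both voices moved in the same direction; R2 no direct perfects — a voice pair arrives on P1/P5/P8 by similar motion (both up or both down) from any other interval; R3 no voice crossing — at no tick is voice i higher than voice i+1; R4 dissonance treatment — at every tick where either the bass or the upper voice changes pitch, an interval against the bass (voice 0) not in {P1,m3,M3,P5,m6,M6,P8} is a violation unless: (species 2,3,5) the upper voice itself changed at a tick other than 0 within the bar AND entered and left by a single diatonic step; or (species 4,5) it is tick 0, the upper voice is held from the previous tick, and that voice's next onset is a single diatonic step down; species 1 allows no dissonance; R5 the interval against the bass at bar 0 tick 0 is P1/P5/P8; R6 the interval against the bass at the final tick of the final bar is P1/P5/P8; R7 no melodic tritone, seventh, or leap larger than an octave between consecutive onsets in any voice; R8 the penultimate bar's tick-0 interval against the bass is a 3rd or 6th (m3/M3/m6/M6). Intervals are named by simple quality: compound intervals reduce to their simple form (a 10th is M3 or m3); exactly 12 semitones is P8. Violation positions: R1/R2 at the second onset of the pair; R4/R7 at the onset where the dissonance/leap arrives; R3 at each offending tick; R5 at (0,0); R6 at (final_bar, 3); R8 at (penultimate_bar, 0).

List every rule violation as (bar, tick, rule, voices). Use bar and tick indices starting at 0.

bar 0: v0=G3 v1=G4 downbeat P8
bar 1: v0=A3 v1=B3 downbeat M2
bar 2: v0=B3 v1=B4 downbeat P8
bar 3: v0=D4 v1=B4 downbeat M6
bar 4: v0=C4 v1=A4 downbeat M6
bar 5: v0=D4 v1=A4 downbeat P5
bar 6: v0=E4 v1=D5 downbeat m7
bar 7: v0=D4 v1=B4 downbeat M6
bar 8: v0=E4 v1=F4 downbeat m2
bar 9: v0=E4 v1=F5 downbeat m2
bar 10: v0=F3 v1=B4 downbeat TT
bar 11: v0=G3 v1=G4 downbeat P8
  -> R4 @ bar 1 tick 0 v(0, 1): A3/B3 M2 untreated
  -> R4 @ bar 1 tick 2 v(0, 1): A3/B4 M2 untreated
  -> R4 @ bar 6 tick 0 v(0, 1): E4/D5 m7 untreated
  -> R7 @ bar 7 tick 2 v(1,): B4->F4 leap 6st
  -> R4 @ bar 8 tick 0 v(0, 1): E4/F4 m2 untreated
  -> R4 @ bar 8 tick 2 v(0, 1): E4/F5 m2 untreated
  -> R7 @ bar 9 tick 2 v(1,): F5->B4 leap 6st
  -> R4 @ bar 10 tick 0 v(0, 1): F3/B4 TT untreated
  -> R7 @ bar 10 tick 0 v(0,): E4->F3 leap 11st
  -> R8 @ bar 10 tick 0 v(0, 1): penult TT not 3rd/6th
  -> R2 @ bar 11 tick 0 v(0, 1): F3/D4 M6 -> G3/G4 P8 similar

(1, 0, R4, (0, 1))
(1, 2, R4, (0, 1))
(6, 0, R4, (0, 1))
(7, 2, R7, (1,))
(8, 0, R4, (0, 1))
(8, 2, R4, (0, 1))
(9, 2, R7, (1,))
(10, 0, R4, (0, 1))
(10, 0, R7, (0,))
(10, 0, R8, (0, 1))
(11, 0, R2, (0, 1))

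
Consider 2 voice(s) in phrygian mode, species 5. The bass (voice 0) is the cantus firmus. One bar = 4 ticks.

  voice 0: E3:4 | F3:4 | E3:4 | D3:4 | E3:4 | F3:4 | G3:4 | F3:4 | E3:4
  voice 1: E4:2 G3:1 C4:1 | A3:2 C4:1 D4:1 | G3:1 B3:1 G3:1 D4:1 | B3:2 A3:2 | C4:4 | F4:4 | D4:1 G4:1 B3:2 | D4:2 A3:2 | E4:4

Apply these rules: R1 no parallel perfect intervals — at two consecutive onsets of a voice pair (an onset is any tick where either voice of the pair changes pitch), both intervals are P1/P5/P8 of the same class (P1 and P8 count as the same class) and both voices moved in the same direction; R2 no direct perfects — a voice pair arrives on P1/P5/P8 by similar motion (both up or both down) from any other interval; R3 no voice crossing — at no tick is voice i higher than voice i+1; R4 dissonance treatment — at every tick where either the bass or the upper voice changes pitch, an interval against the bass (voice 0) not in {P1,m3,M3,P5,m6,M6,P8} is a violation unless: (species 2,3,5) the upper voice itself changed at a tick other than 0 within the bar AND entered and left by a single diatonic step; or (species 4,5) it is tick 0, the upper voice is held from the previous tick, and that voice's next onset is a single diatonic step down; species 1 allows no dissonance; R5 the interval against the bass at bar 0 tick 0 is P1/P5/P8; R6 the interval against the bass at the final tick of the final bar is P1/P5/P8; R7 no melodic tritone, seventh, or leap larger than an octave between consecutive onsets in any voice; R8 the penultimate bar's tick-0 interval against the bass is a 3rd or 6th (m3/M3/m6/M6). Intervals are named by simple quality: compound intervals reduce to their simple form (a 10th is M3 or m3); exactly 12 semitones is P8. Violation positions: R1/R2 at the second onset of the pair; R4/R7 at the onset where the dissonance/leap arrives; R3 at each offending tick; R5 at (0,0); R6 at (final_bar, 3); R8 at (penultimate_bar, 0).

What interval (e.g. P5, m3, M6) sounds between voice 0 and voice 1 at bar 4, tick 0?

voice 0=E3 voice 1=C4 -> m6

m6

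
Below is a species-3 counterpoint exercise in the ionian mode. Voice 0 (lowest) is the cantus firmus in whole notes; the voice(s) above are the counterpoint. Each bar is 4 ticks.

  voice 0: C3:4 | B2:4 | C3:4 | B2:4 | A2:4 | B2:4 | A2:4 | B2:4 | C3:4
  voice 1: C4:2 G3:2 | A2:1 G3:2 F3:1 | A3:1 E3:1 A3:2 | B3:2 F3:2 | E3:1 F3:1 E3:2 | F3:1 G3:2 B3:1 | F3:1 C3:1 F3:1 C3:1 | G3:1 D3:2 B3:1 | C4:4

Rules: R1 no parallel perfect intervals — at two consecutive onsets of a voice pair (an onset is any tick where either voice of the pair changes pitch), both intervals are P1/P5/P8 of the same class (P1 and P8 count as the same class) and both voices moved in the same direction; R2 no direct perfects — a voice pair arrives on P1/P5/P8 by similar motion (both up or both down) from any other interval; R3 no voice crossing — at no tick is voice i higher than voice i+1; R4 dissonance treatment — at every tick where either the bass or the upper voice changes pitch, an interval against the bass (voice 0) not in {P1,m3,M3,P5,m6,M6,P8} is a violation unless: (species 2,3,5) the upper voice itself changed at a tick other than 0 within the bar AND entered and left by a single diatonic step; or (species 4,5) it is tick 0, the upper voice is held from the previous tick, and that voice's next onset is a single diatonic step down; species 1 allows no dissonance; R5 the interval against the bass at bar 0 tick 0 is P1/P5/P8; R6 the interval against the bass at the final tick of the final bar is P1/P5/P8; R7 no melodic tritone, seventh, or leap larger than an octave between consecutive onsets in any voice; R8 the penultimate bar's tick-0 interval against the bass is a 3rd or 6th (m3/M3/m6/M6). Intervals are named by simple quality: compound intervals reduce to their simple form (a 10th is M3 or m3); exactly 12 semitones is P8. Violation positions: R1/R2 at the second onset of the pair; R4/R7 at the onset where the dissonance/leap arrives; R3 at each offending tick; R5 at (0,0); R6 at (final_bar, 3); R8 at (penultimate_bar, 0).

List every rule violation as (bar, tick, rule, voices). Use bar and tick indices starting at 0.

(1, 0, R3, (0, 1))
(1, 0, R4, (0, 1))
(1, 0, R7, (1,))
(1, 1, R7, (1,))
(1, 3, R4, (0, 1))
(3, 2, R4, (0, 1))
(3, 2, R7, (1,))
(4, 0, R2, (0, 1))
(5, 0, R4, (0, 1))
(6, 0, R7, (1,))
(8, 0, R1, (0, 1))

bar 0: v0=C3 v1=C4 downbeat P8
bar 1: v0=B2 v1=A2 downbeat M2
bar 2: v0=C3 v1=A3 downbeat M6
bar 3: v0=B2 v1=B3 downbeat P8
bar 4: v0=A2 v1=E3 downbeat P5
bar 5: v0=B2 v1=F3 downbeat TT
bar 6: v0=A2 v1=F3 downbeat m6
bar 7: v0=B2 v1=G3 downbeat m6
bar 8: v0=C3 v1=C4 downbeat P8
  -> R3 @ bar 1 tick 0 v(0, 1): B2 above A2
  -> R4 @ bar 1 tick 0 v(0, 1): B2/A2 M2 untreated
  -> R7 @ bar 1 tick 0 v(1,): G3->A2 leap 10st
  -> R7 @ bar 1 tick 1 v(1,): A2->G3 leap 10st
  -> R4 @ bar 1 tick 3 v(0, 1): B2/F3 TT untreated
  -> R4 @ bar 3 tick 2 v(0, 1): B2/F3 TT untreated
  -> R7 @ bar 3 tick 2 v(1,): B3->F3 leap 6st
  -> R2 @ bar 4 tick 0 v(0, 1): B2/F3 TT -> A2/E3 P5 similar
  -> R4 @ bar 5 tick 0 v(0, 1): B2/F3 TT untreated
  -> R7 @ bar 6 tick 0 v(1,): B3->F3 leap 6st
  -> R1 @ bar 8 tick 0 v(0, 1): B2/B3 P8 -> C3/C4 P8 similar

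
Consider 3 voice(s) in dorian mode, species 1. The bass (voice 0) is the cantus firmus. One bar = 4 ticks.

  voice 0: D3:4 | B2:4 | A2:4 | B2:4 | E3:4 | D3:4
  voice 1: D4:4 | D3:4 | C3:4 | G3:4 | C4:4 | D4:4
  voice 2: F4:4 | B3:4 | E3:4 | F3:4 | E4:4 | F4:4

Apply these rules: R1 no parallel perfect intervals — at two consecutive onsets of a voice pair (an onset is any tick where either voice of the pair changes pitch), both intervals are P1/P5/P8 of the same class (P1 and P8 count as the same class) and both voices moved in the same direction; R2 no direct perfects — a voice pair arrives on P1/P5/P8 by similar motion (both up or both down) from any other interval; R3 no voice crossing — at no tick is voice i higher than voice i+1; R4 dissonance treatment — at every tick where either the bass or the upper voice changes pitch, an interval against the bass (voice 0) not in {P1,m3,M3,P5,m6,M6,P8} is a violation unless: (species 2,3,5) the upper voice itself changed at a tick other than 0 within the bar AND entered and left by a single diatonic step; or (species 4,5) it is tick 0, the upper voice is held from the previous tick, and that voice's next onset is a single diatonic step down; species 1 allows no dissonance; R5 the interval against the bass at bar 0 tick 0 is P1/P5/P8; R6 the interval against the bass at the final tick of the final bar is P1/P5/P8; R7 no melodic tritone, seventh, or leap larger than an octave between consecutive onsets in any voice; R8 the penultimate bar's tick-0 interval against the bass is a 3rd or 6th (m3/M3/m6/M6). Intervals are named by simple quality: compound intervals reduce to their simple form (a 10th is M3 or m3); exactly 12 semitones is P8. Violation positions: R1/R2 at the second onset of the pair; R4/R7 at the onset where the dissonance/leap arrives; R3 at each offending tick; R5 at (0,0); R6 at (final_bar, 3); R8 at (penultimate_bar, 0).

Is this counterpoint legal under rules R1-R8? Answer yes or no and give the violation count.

No (13 violations)

bar 0: v0=D3 v1=D4 v2=F4 (m3)
bar 1: v0=B2 v1=D3 v2=B3 (P8)
bar 2: v0=A2 v1=C3 v2=E3 (P5)
bar 3: v0=B2 v1=G3 v2=F3 (TT)
bar 4: v0=E3 v1=C4 v2=E4 (P8)
bar 5: v0=D3 v1=D4 v2=F4 (m3)
  R5 @ bar0.0: opens on m3
  R2 @ bar1.0: D3/F4 m3 -> B2/B3 P8 similar
  R7 @ bar1.0: F4->B3 leap 6st
  R2 @ bar2.0: B2/B3 P8 -> A2/E3 P5 similar
  R3 @ bar3.0: G3 above F3
  R4 @ bar3.0: B2/F3 TT untreated
  R3 @ bar3.1: G3 above F3
  R3 @ bar3.2: G3 above F3
  R3 @ bar3.3: G3 above F3
  R2 @ bar4.0: B2/F3 TT -> E3/E4 P8 similar
  R7 @ bar4.0: F3->E4 leap 11st
  R8 @ bar4.0: penult P8 not 3rd/6th
  R6 @ bar5.3: closes on m3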